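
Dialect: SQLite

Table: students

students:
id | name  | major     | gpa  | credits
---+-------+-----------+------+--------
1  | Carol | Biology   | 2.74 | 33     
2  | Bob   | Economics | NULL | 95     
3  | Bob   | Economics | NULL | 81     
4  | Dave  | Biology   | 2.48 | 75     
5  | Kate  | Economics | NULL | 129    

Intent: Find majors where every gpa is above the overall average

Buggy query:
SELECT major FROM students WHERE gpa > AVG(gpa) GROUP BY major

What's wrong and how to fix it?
Bug: WHERE evaluates per row before aggregation, so AVG() is unavailable

Fix: Compute the overall average in a scalar subquery and compare each group's MIN against it in HAVING

Corrected query:
SELECT major FROM students GROUP BY major HAVING MIN(gpa) > (SELECT AVG(gpa) FROM students)

Result:
(no rows)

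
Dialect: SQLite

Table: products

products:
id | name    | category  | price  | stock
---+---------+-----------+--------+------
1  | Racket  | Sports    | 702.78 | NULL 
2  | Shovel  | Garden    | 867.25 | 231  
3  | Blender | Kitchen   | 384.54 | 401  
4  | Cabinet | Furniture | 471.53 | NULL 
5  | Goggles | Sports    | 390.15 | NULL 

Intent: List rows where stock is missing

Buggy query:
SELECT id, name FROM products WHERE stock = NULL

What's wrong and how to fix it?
Bug: '= NULL' is always unknown in SQL three-valued logic, so no rows match

Fix: Use IS NULL to test for NULL

Corrected query:
SELECT id, name FROM products WHERE stock IS NULL

Result:
id | name   
---+--------
1  | Racket 
4  | Cabinet
5  | Goggles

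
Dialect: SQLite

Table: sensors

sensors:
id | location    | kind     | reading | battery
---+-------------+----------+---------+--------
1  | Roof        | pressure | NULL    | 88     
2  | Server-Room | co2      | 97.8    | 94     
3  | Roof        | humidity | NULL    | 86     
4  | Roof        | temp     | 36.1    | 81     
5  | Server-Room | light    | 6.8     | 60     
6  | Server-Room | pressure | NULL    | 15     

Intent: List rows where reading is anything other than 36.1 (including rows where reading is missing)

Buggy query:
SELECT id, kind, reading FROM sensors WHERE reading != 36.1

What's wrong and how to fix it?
Bug: 'reading != 36.1' is unknown when reading is NULL, so NULL rows are silently excluded

Fix: Add an explicit OR reading IS NULL to include the missing-value rows

Corrected query:
SELECT id, kind, reading FROM sensors WHERE reading != 36.1 OR reading IS NULL

Result:
id | kind     | reading
---+----------+--------
1  | pressure | NULL   
2  | co2      | 97.8   
3  | humidity | NULL   
5  | light    | 6.8    
6  | pressure | NULL   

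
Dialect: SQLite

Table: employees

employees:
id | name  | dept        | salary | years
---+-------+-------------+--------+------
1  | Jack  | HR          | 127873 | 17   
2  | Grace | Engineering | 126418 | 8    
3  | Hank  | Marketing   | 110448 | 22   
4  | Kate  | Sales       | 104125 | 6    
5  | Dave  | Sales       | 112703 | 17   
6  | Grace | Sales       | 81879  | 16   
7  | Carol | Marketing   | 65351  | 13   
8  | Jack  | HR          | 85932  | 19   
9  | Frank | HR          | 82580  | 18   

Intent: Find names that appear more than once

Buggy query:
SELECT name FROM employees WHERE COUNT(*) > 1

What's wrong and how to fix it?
Bug: WHERE can't reference COUNT(*); aggregates are computed after WHERE

Fix: Group first, then use HAVING for the count condition

Corrected query:
SELECT name FROM employees GROUP BY name HAVING COUNT(*) > 1

Result:
name 
-----
Grace
Jack 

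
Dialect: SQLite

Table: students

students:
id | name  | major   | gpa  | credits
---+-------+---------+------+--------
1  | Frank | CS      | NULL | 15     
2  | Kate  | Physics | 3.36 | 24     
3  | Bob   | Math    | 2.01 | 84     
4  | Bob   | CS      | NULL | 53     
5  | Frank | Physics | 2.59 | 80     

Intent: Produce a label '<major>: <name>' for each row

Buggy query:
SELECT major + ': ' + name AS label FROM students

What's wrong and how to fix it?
Bug: '+' is numeric addition; on text columns SQLite converts them to 0 instead of concatenating

Fix: Use the || operator for string concatenation

Corrected query:
SELECT major || ': ' || name AS label FROM students

Result:
label         
--------------
CS: Frank     
Physics: Kate 
Math: Bob     
CS: Bob       
Physics: Frank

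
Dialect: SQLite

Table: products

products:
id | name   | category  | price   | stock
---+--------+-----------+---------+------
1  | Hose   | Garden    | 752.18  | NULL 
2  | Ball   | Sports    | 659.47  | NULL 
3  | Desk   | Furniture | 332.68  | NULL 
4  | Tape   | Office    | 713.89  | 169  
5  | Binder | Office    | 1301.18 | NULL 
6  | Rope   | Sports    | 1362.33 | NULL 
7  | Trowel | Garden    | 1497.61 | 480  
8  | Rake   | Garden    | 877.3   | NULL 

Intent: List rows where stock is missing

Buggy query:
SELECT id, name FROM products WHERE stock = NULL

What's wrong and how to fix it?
Bug: Comparing to NULL with '=' never matches; NULL = NULL is unknown, not true

Fix: Use IS NULL to test for NULL

Corrected query:
SELECT id, name FROM products WHERE stock IS NULL

Result:
id | name  
---+-------
1  | Hose  
2  | Ball  
3  | Desk  
5  | Binder
6  | Rope  
8  | Rake  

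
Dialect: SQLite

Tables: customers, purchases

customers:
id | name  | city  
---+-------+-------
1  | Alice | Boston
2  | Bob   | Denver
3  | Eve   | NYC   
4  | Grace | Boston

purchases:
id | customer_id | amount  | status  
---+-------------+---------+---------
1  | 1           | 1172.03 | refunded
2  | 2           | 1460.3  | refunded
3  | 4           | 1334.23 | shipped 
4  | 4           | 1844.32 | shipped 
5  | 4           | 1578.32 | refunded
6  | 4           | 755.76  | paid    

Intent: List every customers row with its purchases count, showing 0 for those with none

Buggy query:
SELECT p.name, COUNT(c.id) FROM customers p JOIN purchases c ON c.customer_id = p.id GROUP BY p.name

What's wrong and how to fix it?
Bug: INNER JOIN drops customers rows that have no matching purchases rows

Fix: Use LEFT JOIN so parents without children still appear (COUNT(c.id) gives 0)

Corrected query:
SELECT p.name, COUNT(c.id) FROM customers p LEFT JOIN purchases c ON c.customer_id = p.id GROUP BY p.name

Result:
name  | COUNT(c.id)
------+------------
Alice | 1          
Bob   | 1          
Eve   | 0          
Grace | 4          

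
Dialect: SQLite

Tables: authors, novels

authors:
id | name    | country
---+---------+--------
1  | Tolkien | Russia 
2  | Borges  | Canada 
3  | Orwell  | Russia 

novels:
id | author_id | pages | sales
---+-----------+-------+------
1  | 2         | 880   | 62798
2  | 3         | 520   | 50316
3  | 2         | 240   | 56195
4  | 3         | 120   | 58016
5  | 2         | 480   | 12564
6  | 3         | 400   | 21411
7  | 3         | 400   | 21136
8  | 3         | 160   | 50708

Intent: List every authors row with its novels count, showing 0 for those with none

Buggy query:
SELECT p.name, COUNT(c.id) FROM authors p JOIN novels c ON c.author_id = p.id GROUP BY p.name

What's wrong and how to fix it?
Bug: An inner join excludes parents with zero children

Fix: Use LEFT JOIN so parents without children still appear (COUNT(c.id) gives 0)

Corrected query:
SELECT p.name, COUNT(c.id) FROM authors p LEFT JOIN novels c ON c.author_id = p.id GROUP BY p.name

Result:
name    | COUNT(c.id)
--------+------------
Borges  | 3          
Orwell  | 5          
Tolkien | 0          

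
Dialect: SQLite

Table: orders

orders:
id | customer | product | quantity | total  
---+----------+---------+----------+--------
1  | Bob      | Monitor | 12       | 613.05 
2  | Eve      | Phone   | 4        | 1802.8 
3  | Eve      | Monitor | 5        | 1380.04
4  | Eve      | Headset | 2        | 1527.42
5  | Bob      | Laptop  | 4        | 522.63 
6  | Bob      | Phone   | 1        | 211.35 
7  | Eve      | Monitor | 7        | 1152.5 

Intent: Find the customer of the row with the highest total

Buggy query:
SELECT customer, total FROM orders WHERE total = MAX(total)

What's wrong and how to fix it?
Bug: WHERE is evaluated per row; an aggregate over the whole table isn't defined there

Fix: Use a subquery: WHERE total = (SELECT MAX(total) FROM orders)

Corrected query:
SELECT customer, total FROM orders WHERE total = (SELECT MAX(total) FROM orders)

Result:
customer | total 
---------+-------
Eve      | 1802.8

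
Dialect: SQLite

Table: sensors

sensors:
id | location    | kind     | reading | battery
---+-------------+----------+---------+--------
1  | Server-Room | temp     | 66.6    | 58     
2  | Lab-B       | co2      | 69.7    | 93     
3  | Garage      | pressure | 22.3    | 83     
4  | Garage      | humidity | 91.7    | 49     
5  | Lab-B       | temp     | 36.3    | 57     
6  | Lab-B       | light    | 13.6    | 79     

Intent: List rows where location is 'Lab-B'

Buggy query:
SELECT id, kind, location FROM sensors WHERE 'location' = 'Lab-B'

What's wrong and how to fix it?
Bug: Single quotes denote string literals in SQL; the column name is being compared as a constant string

Fix: Reference the column as location without single quotes

Corrected query:
SELECT id, kind, location FROM sensors WHERE location = 'Lab-B'

Result:
id | kind  | location
---+-------+---------
2  | co2   | Lab-B   
5  | temp  | Lab-B   
6  | light | Lab-B   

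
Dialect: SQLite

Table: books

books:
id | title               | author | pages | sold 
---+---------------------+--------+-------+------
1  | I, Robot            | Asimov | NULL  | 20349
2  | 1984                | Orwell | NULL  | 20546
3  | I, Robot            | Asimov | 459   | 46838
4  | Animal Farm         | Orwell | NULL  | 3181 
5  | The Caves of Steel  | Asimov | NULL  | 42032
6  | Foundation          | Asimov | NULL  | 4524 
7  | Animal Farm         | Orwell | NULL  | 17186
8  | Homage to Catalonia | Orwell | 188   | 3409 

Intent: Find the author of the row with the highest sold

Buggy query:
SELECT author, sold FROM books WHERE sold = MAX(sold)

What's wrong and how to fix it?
Bug: WHERE is evaluated per row; an aggregate over the whole table isn't defined there

Fix: Use a subquery: WHERE sold = (SELECT MAX(sold) FROM books)

Corrected query:
SELECT author, sold FROM books WHERE sold = (SELECT MAX(sold) FROM books)

Result:
author | sold 
-------+------
Asimov | 46838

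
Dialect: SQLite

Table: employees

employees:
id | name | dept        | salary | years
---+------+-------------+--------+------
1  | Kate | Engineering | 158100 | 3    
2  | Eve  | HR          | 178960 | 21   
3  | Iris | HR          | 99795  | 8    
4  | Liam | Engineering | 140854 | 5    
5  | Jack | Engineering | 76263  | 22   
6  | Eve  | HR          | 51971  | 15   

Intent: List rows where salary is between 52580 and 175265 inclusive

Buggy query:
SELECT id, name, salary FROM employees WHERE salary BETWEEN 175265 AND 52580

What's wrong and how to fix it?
Bug: BETWEEN expects the lower bound first; with 175265 AND 52580 the range is empty

Fix: Write BETWEEN 52580 AND 175265

Corrected query:
SELECT id, name, salary FROM employees WHERE salary BETWEEN 52580 AND 175265

Result:
id | name | salary
---+------+-------
1  | Kate | 158100
3  | Iris | 99795 
4  | Liam | 140854
5  | Jack | 76263 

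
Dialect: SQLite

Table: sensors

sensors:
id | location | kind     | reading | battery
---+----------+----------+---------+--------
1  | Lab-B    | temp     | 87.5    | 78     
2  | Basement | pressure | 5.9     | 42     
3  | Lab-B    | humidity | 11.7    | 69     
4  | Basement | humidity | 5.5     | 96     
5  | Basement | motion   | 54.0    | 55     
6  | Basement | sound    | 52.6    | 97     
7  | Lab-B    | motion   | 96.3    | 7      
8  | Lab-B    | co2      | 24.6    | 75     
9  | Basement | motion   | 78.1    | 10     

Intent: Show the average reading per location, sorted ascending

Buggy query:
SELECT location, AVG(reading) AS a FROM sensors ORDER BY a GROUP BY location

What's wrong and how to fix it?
Bug: ORDER BY appears before GROUP BY; SQL clause order requires GROUP BY first

Fix: Reorder: SELECT … FROM … GROUP BY … ORDER BY …

Corrected query:
SELECT location, AVG(reading) AS a FROM sensors GROUP BY location ORDER BY a

Result:
location | a     
---------+-------
Basement | 39.22 
Lab-B    | 55.025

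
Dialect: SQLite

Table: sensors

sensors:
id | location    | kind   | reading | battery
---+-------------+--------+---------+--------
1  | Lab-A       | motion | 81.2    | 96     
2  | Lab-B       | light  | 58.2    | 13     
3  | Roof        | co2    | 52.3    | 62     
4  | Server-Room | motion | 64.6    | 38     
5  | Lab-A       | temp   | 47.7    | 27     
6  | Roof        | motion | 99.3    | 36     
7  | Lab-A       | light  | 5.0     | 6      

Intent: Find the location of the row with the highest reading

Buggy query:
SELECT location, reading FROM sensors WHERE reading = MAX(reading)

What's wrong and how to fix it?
Bug: WHERE is evaluated per row; an aggregate over the whole table isn't defined there

Fix: Wrap MAX in a scalar subquery so WHERE compares against a single value

Corrected query:
SELECT location, reading FROM sensors WHERE reading = (SELECT MAX(reading) FROM sensors)

Result:
location | reading
---------+--------
Roof     | 99.3   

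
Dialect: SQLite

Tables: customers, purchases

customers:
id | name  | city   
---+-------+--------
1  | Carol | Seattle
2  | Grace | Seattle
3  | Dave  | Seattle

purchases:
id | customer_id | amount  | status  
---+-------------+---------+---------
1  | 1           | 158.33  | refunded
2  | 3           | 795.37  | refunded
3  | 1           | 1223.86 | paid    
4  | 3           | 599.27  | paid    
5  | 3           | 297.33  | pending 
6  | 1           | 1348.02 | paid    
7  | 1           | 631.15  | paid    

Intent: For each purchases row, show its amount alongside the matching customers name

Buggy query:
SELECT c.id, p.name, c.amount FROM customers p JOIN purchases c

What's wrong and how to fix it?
Bug: Missing join condition: each purchases row is matched to all customers rows instead of just its own

Fix: Specify the join condition linking the foreign key to the parent id

Corrected query:
SELECT c.id, p.name, c.amount FROM customers p JOIN purchases c ON c.customer_id = p.id

Result:
id | name  | amount 
---+-------+--------
1  | Carol | 158.33 
2  | Dave  | 795.37 
3  | Carol | 1223.86
4  | Dave  | 599.27 
5  | Dave  | 297.33 
6  | Carol | 1348.02
7  | Carol | 631.15 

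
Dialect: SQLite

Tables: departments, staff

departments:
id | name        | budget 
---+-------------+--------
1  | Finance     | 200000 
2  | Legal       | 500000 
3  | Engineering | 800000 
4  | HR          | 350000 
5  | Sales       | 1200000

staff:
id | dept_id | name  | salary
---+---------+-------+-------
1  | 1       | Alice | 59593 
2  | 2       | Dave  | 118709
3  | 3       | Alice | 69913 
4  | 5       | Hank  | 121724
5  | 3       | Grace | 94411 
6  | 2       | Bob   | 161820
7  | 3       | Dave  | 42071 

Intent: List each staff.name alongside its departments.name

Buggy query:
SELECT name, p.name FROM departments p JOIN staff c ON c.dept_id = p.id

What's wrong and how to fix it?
Bug: Both tables have a 'name' column; the unqualified reference is ambiguous

Fix: Qualify the column with its table alias (c.name)

Corrected query:
SELECT c.name, p.name FROM departments p JOIN staff c ON c.dept_id = p.id

Result:
name  | name       
------+------------
Alice | Finance    
Dave  | Legal      
Alice | Engineering
Hank  | Sales      
Grace | Engineering
Bob   | Legal      
Dave  | Engineering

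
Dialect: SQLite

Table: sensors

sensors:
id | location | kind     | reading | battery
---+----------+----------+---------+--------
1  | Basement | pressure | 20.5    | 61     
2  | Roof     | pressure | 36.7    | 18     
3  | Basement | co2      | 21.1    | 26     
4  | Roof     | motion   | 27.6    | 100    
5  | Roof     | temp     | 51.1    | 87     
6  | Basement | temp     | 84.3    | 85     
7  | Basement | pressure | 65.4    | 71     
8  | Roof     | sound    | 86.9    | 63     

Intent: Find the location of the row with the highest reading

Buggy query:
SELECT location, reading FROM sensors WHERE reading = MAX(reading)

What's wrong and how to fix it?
Bug: WHERE is evaluated per row; an aggregate over the whole table isn't defined there

Fix: Wrap MAX in a scalar subquery so WHERE compares against a single value

Corrected query:
SELECT location, reading FROM sensors WHERE reading = (SELECT MAX(reading) FROM sensors)

Result:
location | reading
---------+--------
Roof     | 86.9   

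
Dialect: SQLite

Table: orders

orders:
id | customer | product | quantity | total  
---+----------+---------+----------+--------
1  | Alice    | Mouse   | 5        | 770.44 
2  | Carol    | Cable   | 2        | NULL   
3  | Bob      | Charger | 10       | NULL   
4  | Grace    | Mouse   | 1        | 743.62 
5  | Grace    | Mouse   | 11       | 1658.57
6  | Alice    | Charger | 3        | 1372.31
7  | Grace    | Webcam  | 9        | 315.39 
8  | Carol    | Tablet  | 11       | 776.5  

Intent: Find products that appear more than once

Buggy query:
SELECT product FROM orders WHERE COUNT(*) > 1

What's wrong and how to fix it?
Bug: COUNT(*) is an aggregate and cannot be used in WHERE

Fix: GROUP BY product, then filter groups with HAVING COUNT(*) > 1

Corrected query:
SELECT product FROM orders GROUP BY product HAVING COUNT(*) > 1

Result:
product
-------
Charger
Mouse  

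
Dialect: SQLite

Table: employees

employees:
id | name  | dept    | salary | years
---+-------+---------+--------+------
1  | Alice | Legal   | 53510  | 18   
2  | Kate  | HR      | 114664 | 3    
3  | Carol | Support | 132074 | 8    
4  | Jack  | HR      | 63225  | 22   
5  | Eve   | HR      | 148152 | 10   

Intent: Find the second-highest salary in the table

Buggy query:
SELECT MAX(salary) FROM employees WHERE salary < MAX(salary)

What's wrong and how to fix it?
Bug: The inner MAX is an aggregate inside WHERE, which is not allowed

Fix: Compute the overall MAX in a subquery, then take MAX of rows below it

Corrected query:
SELECT MAX(salary) FROM employees WHERE salary < (SELECT MAX(salary) FROM employees)

Result:
MAX(salary)
-----------
132074     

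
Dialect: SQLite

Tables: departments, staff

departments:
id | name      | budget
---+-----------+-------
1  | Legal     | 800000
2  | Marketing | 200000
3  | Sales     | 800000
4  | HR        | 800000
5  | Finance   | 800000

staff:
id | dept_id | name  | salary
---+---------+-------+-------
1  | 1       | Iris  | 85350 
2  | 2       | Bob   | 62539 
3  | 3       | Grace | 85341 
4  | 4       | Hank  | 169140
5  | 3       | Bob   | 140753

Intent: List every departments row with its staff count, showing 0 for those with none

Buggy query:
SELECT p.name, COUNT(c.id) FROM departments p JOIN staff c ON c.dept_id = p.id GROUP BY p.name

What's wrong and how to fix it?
Bug: INNER JOIN drops departments rows that have no matching staff rows

Fix: Switch to LEFT JOIN to retain unmatched parent rows

Corrected query:
SELECT p.name, COUNT(c.id) FROM departments p LEFT JOIN staff c ON c.dept_id = p.id GROUP BY p.name

Result:
name      | COUNT(c.id)
----------+------------
Finance   | 0          
HR        | 1          
Legal     | 1          
Marketing | 1          
Sales     | 2          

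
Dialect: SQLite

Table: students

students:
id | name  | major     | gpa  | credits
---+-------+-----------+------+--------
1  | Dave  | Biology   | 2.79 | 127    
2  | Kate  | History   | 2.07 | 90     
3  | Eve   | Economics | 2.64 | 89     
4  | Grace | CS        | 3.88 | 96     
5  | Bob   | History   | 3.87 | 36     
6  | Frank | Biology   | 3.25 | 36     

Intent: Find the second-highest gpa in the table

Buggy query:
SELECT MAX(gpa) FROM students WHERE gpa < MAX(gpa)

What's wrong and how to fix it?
Bug: The inner MAX is an aggregate inside WHERE, which is not allowed

Fix: Put the inner MAX in a scalar subquery

Corrected query:
SELECT MAX(gpa) FROM students WHERE gpa < (SELECT MAX(gpa) FROM students)

Result:
MAX(gpa)
--------
3.87    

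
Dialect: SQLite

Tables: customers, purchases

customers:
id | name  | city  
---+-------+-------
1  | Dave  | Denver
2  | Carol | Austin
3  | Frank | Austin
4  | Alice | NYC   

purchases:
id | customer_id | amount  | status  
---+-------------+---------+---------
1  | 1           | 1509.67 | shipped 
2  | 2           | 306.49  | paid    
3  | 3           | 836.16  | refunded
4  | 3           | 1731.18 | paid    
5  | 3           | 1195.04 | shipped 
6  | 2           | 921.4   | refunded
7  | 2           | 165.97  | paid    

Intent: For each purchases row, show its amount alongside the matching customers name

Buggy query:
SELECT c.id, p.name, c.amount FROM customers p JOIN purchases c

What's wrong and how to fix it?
Bug: JOIN with no ON clause produces a cartesian product; every purchases row pairs with every customers row

Fix: Specify the join condition linking the foreign key to the parent id

Corrected query:
SELECT c.id, p.name, c.amount FROM customers p JOIN purchases c ON c.customer_id = p.id

Result:
id | name  | amount 
---+-------+--------
1  | Dave  | 1509.67
2  | Carol | 306.49 
3  | Frank | 836.16 
4  | Frank | 1731.18
5  | Frank | 1195.04
6  | Carol | 921.4  
7  | Carol | 165.97 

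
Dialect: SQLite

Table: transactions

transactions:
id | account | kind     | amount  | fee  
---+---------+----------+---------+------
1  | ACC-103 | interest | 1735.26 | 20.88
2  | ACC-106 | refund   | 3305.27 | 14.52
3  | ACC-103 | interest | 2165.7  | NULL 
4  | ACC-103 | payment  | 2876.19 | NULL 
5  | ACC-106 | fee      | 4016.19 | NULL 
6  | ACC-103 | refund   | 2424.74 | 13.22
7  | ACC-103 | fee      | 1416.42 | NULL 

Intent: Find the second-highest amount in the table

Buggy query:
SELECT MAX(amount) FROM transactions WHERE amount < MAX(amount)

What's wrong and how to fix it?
Bug: The inner MAX is an aggregate inside WHERE, which is not allowed

Fix: Put the inner MAX in a scalar subquery

Corrected query:
SELECT MAX(amount) FROM transactions WHERE amount < (SELECT MAX(amount) FROM transactions)

Result:
MAX(amount)
-----------
3305.27    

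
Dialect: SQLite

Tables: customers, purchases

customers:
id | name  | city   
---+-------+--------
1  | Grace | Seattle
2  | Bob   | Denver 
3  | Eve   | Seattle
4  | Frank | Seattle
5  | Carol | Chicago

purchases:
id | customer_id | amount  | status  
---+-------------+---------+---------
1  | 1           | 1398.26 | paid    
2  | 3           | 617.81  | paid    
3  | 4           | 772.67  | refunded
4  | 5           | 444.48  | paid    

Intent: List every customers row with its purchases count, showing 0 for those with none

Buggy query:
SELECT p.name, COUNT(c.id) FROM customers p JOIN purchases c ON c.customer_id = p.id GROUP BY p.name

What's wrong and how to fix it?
Bug: INNER JOIN drops customers rows that have no matching purchases rows

Fix: Use LEFT JOIN so parents without children still appear (COUNT(c.id) gives 0)

Corrected query:
SELECT p.name, COUNT(c.id) FROM customers p LEFT JOIN purchases c ON c.customer_id = p.id GROUP BY p.name

Result:
name  | COUNT(c.id)
------+------------
Bob   | 0          
Carol | 1          
Eve   | 1          
Frank | 1          
Grace | 1          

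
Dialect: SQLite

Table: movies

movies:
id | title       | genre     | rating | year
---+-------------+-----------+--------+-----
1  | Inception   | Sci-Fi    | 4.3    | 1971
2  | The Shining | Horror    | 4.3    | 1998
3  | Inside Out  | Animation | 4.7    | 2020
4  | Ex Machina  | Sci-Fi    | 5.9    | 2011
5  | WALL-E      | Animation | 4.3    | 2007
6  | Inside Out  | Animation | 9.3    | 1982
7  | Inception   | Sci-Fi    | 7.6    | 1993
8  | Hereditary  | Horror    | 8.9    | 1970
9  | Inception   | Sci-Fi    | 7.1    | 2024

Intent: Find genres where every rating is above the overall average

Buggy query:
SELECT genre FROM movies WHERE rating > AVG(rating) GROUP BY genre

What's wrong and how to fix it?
Bug: AVG() is an aggregate; it can't sit directly in WHERE

Fix: Use a subquery for AVG and a HAVING MIN(...) filter so the condition holds for every row in the group

Corrected query:
SELECT genre FROM movies GROUP BY genre HAVING MIN(rating) > (SELECT AVG(rating) FROM movies)

Result:
(no rows)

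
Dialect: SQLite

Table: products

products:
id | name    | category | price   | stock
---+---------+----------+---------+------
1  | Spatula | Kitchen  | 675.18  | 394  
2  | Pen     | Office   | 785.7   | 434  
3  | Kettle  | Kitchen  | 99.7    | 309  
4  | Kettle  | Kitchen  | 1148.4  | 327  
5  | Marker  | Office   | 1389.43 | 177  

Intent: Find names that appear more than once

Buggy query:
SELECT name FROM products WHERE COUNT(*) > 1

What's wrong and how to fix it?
Bug: WHERE can't reference COUNT(*); aggregates are computed after WHERE

Fix: Group first, then use HAVING for the count condition

Corrected query:
SELECT name FROM products GROUP BY name HAVING COUNT(*) > 1

Result:
name  
------
Kettle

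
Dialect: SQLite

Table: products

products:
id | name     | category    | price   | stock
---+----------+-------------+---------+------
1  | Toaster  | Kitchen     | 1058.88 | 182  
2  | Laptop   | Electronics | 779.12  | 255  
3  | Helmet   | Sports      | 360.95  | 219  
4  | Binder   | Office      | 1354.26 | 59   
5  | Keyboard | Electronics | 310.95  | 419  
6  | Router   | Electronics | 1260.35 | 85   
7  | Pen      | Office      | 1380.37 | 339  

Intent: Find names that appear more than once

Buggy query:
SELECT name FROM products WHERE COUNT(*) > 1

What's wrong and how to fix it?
Bug: COUNT(*) is an aggregate and cannot be used in WHERE

Fix: Group first, then use HAVING for the count condition

Corrected query:
SELECT name FROM products GROUP BY name HAVING COUNT(*) > 1

Result:
(no rows)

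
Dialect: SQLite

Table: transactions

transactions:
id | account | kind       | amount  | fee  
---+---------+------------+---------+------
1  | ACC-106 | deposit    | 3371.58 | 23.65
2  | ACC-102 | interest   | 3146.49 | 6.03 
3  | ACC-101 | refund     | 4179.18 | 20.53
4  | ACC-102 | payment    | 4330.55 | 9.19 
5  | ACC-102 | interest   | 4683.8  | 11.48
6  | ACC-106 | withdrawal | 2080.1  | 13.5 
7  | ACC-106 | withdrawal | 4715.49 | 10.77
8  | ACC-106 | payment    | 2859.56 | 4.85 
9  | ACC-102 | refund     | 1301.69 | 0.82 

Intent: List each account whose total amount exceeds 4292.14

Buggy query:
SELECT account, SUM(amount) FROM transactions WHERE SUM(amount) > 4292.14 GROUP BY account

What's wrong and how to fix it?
Bug: WHERE runs before GROUP BY, so aggregates aren't available there

Fix: Move the aggregate condition to a HAVING clause

Corrected query:
SELECT account, SUM(amount) FROM transactions GROUP BY account HAVING SUM(amount) > 4292.14

Result:
account | SUM(amount)
--------+------------
ACC-102 | 13462.53   
ACC-106 | 13026.73   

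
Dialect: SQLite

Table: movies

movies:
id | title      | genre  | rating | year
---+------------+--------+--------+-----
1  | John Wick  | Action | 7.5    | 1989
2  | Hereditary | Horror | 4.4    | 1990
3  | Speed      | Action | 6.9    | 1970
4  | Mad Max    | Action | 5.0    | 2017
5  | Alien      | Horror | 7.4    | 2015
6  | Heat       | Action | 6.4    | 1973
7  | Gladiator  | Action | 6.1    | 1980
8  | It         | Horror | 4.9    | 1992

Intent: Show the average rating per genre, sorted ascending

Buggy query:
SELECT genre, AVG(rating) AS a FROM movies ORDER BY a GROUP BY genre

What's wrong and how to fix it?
Bug: GROUP BY must precede ORDER BY

Fix: Move ORDER BY to the end, after GROUP BY

Corrected query:
SELECT genre, AVG(rating) AS a FROM movies GROUP BY genre ORDER BY a

Result:
genre  | a       
-------+---------
Horror | 5.566667
Action | 6.38    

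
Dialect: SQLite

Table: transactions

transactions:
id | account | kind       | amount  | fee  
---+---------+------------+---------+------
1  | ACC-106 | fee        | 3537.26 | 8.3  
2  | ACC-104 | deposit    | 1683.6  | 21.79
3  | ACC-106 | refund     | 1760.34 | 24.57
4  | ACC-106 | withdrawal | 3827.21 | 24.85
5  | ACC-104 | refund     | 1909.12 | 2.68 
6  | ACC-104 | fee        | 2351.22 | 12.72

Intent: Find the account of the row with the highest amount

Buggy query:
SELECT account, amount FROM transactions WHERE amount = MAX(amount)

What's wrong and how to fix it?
Bug: WHERE is evaluated per row; an aggregate over the whole table isn't defined there

Fix: Use a subquery: WHERE amount = (SELECT MAX(amount) FROM transactions)

Corrected query:
SELECT account, amount FROM transactions WHERE amount = (SELECT MAX(amount) FROM transactions)

Result:
account | amount 
--------+--------
ACC-106 | 3827.21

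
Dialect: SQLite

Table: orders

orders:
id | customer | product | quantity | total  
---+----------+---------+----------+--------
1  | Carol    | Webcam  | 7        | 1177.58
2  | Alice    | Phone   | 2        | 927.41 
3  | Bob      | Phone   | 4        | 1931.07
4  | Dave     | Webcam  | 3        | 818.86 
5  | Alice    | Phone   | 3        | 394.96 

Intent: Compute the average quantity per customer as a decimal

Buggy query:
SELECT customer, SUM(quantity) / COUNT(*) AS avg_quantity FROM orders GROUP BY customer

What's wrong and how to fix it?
Bug: Both operands are integers, so '/' performs integer division and truncates

Fix: Multiply by 1.0 (or CAST to REAL) to force floating-point division

Corrected query:
SELECT customer, SUM(quantity) * 1.0 / COUNT(*) AS avg_quantity FROM orders GROUP BY customer

Result:
customer | avg_quantity
---------+-------------
Alice    | 2.5         
Bob      | 4           
Carol    | 7           
Dave     | 3           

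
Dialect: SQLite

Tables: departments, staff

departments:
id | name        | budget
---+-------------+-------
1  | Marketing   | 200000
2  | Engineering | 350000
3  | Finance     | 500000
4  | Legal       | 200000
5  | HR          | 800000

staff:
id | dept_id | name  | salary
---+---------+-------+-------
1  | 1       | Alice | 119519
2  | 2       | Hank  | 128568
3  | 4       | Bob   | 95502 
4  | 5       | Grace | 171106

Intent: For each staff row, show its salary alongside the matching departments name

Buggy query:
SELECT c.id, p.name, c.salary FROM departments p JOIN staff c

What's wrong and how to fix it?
Bug: JOIN with no ON clause produces a cartesian product; every staff row pairs with every departments row

Fix: Add ON c.dept_id = p.id to the JOIN

Corrected query:
SELECT c.id, p.name, c.salary FROM departments p JOIN staff c ON c.dept_id = p.id

Result:
id | name        | salary
---+-------------+-------
1  | Marketing   | 119519
2  | Engineering | 128568
3  | Legal       | 95502 
4  | HR          | 171106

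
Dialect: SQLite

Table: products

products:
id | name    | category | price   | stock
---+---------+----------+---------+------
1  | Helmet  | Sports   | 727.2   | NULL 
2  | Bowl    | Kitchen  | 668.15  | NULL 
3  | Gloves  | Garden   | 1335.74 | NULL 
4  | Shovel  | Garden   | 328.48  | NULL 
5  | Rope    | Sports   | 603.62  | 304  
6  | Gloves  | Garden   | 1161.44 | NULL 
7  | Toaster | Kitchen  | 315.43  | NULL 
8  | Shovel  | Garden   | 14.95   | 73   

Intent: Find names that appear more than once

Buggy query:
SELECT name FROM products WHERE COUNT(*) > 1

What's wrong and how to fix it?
Bug: WHERE can't reference COUNT(*); aggregates are computed after WHERE

Fix: GROUP BY name, then filter groups with HAVING COUNT(*) > 1

Corrected query:
SELECT name FROM products GROUP BY name HAVING COUNT(*) > 1

Result:
name  
------
Gloves
Shovel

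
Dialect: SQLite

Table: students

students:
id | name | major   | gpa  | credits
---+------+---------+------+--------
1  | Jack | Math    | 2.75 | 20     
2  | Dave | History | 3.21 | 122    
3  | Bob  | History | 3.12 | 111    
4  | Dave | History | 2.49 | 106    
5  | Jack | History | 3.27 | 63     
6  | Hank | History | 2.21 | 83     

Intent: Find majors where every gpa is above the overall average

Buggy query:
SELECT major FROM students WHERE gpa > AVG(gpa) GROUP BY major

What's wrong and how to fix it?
Bug: WHERE evaluates per row before aggregation, so AVG() is unavailable

Fix: Use a subquery for AVG and a HAVING MIN(...) filter so the condition holds for every row in the group

Corrected query:
SELECT major FROM students GROUP BY major HAVING MIN(gpa) > (SELECT AVG(gpa) FROM students)

Result:
(no rows)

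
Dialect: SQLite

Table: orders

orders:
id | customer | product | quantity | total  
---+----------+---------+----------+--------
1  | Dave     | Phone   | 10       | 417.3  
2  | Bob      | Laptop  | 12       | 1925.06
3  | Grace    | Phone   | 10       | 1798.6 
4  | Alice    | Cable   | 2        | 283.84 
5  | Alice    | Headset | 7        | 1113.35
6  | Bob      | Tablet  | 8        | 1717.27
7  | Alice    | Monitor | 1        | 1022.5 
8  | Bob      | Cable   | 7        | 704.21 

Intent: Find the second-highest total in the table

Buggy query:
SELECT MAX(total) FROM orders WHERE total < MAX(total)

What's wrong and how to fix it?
Bug: MAX(total) on the right of the comparison is an aggregate-in-WHERE error

Fix: Put the inner MAX in a scalar subquery

Corrected query:
SELECT MAX(total) FROM orders WHERE total < (SELECT MAX(total) FROM orders)

Result:
MAX(total)
----------
1798.6    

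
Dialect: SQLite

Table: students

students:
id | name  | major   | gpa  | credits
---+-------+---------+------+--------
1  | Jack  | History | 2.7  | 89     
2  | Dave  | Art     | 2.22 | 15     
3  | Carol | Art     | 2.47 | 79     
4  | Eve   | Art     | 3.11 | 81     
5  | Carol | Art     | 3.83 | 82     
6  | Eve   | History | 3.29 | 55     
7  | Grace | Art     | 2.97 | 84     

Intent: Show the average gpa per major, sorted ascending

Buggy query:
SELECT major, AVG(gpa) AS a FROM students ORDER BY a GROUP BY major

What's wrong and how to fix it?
Bug: GROUP BY must precede ORDER BY

Fix: Move ORDER BY to the end, after GROUP BY

Corrected query:
SELECT major, AVG(gpa) AS a FROM students GROUP BY major ORDER BY a

Result:
major   | a    
--------+------
Art     | 2.92 
History | 2.995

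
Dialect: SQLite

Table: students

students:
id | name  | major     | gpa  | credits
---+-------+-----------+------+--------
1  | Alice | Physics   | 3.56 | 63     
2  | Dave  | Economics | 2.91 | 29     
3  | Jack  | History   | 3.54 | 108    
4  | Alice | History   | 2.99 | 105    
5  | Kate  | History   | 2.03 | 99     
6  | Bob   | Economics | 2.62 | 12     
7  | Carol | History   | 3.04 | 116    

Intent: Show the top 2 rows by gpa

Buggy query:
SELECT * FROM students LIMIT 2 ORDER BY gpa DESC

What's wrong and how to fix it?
Bug: ORDER BY cannot follow LIMIT; LIMIT is the final clause

Fix: Sort with ORDER BY, then apply LIMIT

Corrected query:
SELECT * FROM students ORDER BY gpa DESC LIMIT 2

Result:
id | name  | major   | gpa  | credits
---+-------+---------+------+--------
1  | Alice | Physics | 3.56 | 63     
3  | Jack  | History | 3.54 | 108    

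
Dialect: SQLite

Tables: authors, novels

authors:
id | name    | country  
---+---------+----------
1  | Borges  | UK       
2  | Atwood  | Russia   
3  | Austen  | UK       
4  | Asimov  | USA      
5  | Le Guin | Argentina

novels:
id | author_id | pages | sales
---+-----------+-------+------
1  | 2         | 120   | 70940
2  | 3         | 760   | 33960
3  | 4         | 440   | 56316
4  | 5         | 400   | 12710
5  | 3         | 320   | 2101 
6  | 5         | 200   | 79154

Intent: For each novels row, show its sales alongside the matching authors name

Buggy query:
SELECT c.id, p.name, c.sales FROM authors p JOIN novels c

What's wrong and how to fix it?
Bug: Missing join condition: each novels row is matched to all authors rows instead of just its own

Fix: Specify the join condition linking the foreign key to the parent id

Corrected query:
SELECT c.id, p.name, c.sales FROM authors p JOIN novels c ON c.author_id = p.id

Result:
id | name    | sales
---+---------+------
1  | Atwood  | 70940
2  | Austen  | 33960
3  | Asimov  | 56316
4  | Le Guin | 12710
5  | Austen  | 2101 
6  | Le Guin | 79154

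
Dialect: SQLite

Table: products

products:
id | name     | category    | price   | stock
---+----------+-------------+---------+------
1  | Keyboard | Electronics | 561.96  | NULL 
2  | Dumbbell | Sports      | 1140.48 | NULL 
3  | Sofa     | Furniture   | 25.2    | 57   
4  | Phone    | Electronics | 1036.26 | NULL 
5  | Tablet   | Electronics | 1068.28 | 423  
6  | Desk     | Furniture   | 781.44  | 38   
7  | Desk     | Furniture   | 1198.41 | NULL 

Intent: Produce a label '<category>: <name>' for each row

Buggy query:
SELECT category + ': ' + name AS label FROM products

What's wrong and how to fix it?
Bug: SQLite uses || for string concatenation; + coerces text to numbers (yielding 0)

Fix: Use the || operator for string concatenation

Corrected query:
SELECT category || ': ' || name AS label FROM products

Result:
label                
---------------------
Electronics: Keyboard
Sports: Dumbbell     
Furniture: Sofa      
Electronics: Phone   
Electronics: Tablet  
Furniture: Desk      
Furniture: Desk      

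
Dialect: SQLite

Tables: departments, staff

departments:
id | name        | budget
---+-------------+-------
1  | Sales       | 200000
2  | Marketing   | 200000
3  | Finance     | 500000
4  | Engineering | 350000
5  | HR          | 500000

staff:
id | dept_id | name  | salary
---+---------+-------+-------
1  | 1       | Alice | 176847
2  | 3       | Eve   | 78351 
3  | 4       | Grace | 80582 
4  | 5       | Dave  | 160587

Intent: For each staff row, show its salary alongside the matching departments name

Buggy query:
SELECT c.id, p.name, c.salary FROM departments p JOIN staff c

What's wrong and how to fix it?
Bug: JOIN with no ON clause produces a cartesian product; every staff row pairs with every departments row

Fix: Specify the join condition linking the foreign key to the parent id

Corrected query:
SELECT c.id, p.name, c.salary FROM departments p JOIN staff c ON c.dept_id = p.id

Result:
id | name        | salary
---+-------------+-------
1  | Sales       | 176847
2  | Finance     | 78351 
3  | Engineering | 80582 
4  | HR          | 160587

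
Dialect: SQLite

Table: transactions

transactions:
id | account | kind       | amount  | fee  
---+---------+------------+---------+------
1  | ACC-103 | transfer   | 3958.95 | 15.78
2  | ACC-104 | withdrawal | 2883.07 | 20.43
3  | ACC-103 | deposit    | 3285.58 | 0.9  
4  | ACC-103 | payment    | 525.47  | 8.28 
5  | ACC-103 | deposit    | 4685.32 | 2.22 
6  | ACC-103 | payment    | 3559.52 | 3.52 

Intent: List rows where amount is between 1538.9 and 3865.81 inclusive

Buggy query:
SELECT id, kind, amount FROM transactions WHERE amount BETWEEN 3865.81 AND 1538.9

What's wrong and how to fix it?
Bug: BETWEEN expects the lower bound first; with 3865.81 AND 1538.9 the range is empty

Fix: Write BETWEEN 1538.9 AND 3865.81

Corrected query:
SELECT id, kind, amount FROM transactions WHERE amount BETWEEN 1538.9 AND 3865.81

Result:
id | kind       | amount 
---+------------+--------
2  | withdrawal | 2883.07
3  | deposit    | 3285.58
6  | payment    | 3559.52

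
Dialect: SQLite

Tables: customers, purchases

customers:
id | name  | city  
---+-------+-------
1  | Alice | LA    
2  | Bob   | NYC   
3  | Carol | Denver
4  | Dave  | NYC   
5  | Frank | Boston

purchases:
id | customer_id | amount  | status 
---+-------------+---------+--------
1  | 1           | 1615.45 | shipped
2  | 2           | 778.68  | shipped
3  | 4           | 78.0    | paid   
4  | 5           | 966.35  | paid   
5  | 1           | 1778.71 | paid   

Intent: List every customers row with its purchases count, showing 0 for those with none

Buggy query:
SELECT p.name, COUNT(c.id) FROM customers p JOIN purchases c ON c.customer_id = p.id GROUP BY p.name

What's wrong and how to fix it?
Bug: An inner join excludes parents with zero children

Fix: Use LEFT JOIN so parents without children still appear (COUNT(c.id) gives 0)

Corrected query:
SELECT p.name, COUNT(c.id) FROM customers p LEFT JOIN purchases c ON c.customer_id = p.id GROUP BY p.name

Result:
name  | COUNT(c.id)
------+------------
Alice | 2          
Bob   | 1          
Carol | 0          
Dave  | 1          
Frank | 1          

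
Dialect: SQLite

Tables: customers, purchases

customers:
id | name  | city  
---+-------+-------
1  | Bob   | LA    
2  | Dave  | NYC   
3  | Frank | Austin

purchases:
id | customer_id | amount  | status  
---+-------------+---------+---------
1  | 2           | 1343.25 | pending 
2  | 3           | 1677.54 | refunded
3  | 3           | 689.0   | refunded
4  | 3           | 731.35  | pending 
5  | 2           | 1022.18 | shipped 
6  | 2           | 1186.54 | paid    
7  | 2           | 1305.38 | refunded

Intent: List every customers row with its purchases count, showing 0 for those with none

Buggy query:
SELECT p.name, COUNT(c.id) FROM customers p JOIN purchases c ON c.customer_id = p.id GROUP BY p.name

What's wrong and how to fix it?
Bug: INNER JOIN drops customers rows that have no matching purchases rows

Fix: Switch to LEFT JOIN to retain unmatched parent rows

Corrected query:
SELECT p.name, COUNT(c.id) FROM customers p LEFT JOIN purchases c ON c.customer_id = p.id GROUP BY p.name

Result:
name  | COUNT(c.id)
------+------------
Bob   | 0          
Dave  | 4          
Frank | 3          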